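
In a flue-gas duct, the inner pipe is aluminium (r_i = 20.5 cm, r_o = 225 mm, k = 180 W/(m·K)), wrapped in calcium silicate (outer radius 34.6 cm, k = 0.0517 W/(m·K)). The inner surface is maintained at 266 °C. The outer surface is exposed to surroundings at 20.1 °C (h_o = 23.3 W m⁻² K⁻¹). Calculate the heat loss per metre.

Q' = 183 W/m

Treat each layer as a resistance in series:
  R'_aluminium = ln(0.225/0.205)/(2πk) = 0.09309/(2π·180) = 8.231×10^-5 m·K/W
  R'_calcium silicate = ln(0.346/0.225)/(2πk) = 0.4303/(2π·0.0517) = 1.325 m·K/W
  R'_conv,out = 1/(2πr h) = 1/(2π·0.346·23.3) = 0.01974 m·K/W
ΣR = 8.231×10^-5 + 1.325 + 0.01974 = 1.345 m·K/W
Q' = ΔT/ΣR = (266 °C − 20.1 °C)/1.345 = 183 W/m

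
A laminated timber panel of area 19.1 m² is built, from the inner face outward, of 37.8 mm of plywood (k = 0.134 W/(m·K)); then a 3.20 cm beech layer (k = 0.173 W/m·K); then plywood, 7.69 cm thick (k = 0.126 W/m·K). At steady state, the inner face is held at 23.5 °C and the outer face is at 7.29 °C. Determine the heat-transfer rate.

Resistance network (inner→outer):
  R_plywood = L/(kA) = 0.0378/(0.134·19.1) = 0.01477 K/W
  R_beech = L/(kA) = 0.0320/(0.173·19.1) = 0.009684 K/W
  R_plywood = L/(kA) = 0.0769/(0.126·19.1) = 0.03195 K/W
ΣR = 0.01477 + 0.009684 + 0.03195 = 0.05640 K/W
Q = ΔT/ΣR = (23.5 °C − 7.29 °C)/0.05640 = 287 W

Q = 287 W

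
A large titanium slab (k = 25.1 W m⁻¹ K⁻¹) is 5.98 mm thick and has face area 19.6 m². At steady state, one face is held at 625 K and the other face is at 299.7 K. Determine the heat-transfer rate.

Q = kA·ΔT/L = 25.1 × 19.6 × |625 K − 299.7 K| / 0.00598 = 2.68×10^7 W

Q = 26800 kW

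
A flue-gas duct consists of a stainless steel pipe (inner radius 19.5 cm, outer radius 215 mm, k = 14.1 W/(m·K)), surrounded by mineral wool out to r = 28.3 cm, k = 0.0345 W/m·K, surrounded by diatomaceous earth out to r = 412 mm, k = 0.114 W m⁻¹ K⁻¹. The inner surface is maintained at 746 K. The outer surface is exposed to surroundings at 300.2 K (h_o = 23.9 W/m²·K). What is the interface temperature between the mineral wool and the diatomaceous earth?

Treat each layer as a resistance in series:
  R'_stainless steel = ln(0.215/0.195)/(2πk) = 0.09764/(2π·14.1) = 0.001102 m·K/W
  R'_mineral wool = ln(0.283/0.215)/(2πk) = 0.2748/(2π·0.0345) = 1.268 m·K/W
  R'_diatomaceous earth = ln(0.412/0.283)/(2πk) = 0.3756/(2π·0.114) = 0.5243 m·K/W
  R'_conv,out = 1/(2πr h) = 1/(2π·0.412·23.9) = 0.01616 m·K/W
ΣR = 0.001102 + 1.268 + 0.5243 + 0.01616 = 1.810 m·K/W
Q' = ΔT/ΣR = (746 K − 300.2 K)/1.810 = 246.3 W/m
From the inner boundary to the mineral wool/diatomaceous earth interface, ΣR_partial = 1.269 m·K/W.
T_interface = T_in − Q'·ΣR_partial = 746 K − (246.3)(1.269) = 433 K

T = 433 K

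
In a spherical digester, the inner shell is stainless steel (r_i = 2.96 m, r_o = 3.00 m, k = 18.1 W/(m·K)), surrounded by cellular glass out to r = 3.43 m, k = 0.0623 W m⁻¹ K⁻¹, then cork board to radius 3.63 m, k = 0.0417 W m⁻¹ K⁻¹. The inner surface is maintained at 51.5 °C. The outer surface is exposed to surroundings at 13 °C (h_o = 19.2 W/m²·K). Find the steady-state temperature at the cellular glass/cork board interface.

Treat each layer as a resistance in series:
  R_stainless steel = (1/2.96 − 1/3.00)/(4πk) = 0.004505/(4π·18.1) = 1.980×10^-5 K/W
  R_cellular glass = (1/3.00 − 1/3.43)/(4πk) = 0.04179/(4π·0.0623) = 0.05338 K/W
  R_cork board = (1/3.43 − 1/3.63)/(4πk) = 0.01606/(4π·0.0417) = 0.03065 K/W
  R_conv,out = 1/(4πr²h) = 1/(4π·3.63²·19.2) = 3.145×10^-4 K/W
ΣR = 1.980×10^-5 + 0.05338 + 0.03065 + 3.145×10^-4 = 0.08436 K/W
Q = ΔT/ΣR = (51.5 °C − 13 °C)/0.08436 = 456.4 W
From the inner boundary to the cellular glass/cork board interface, ΣR_partial = 0.05340 K/W.
T_interface = T_in − Q·ΣR_partial = 51.5 °C − (456.4)(0.05340) = 27.1 °C

T = 27.1 °C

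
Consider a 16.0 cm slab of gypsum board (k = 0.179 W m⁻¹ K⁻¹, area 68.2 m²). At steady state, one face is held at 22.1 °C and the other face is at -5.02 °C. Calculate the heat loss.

Q = 2.07 kW

Q = kA·ΔT/L = 0.179 × 68.2 × |22.1 °C − -5.02 °C| / 0.160 = 2070 W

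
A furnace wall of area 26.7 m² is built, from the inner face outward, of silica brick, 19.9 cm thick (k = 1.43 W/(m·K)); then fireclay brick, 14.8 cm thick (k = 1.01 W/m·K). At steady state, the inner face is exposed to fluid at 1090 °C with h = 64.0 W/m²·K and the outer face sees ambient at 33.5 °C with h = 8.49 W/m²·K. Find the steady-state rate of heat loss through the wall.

Q = 67.3 kW

Resistance network (inner→outer):
  R_conv,in = 1/(hA) = 1/(64.0·26.7) = 5.852×10^-4 K/W
  R_silica brick = L/(kA) = 0.199/(1.43·26.7) = 0.005212 K/W
  R_fireclay brick = L/(kA) = 0.148/(1.01·26.7) = 0.005488 K/W
  R_conv,out = 1/(hA) = 1/(8.49·26.7) = 0.004411 K/W
ΣR = 5.852×10^-4 + 0.005212 + 0.005488 + 0.004411 = 0.01570 K/W
Q = ΔT/ΣR = (1090 °C − 33.5 °C)/0.01570 = 67300 W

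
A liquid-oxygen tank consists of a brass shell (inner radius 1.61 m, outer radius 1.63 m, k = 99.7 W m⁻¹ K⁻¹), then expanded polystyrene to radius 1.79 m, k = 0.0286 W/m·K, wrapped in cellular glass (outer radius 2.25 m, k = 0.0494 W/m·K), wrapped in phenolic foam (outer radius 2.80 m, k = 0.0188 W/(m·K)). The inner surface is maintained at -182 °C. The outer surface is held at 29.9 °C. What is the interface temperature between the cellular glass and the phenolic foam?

T = -81.0 °C

Treat each layer as a resistance in series:
  R_brass = (1/1.61 − 1/1.63)/(4πk) = 0.007621/(4π·99.7) = 6.083×10^-6 K/W
  R_expanded polystyrene = (1/1.63 − 1/1.79)/(4πk) = 0.05484/(4π·0.0286) = 0.1526 K/W
  R_cellular glass = (1/1.79 − 1/2.25)/(4πk) = 0.1142/(4π·0.0494) = 0.1840 K/W
  R_phenolic foam = (1/2.25 − 1/2.80)/(4πk) = 0.08730/(4π·0.0188) = 0.3695 K/W
ΣR = 6.083×10^-6 + 0.1526 + 0.1840 + 0.3695 = 0.7061 K/W
Q = ΔT/ΣR = (-182 °C − 29.9 °C)/0.7061 = -300.1 W
From the inner boundary to the cellular glass/phenolic foam interface, ΣR_partial = 0.3366 K/W.
T_interface = T_in − Q·ΣR_partial = -182 °C − (-300.1)(0.3366) = -81.0 °C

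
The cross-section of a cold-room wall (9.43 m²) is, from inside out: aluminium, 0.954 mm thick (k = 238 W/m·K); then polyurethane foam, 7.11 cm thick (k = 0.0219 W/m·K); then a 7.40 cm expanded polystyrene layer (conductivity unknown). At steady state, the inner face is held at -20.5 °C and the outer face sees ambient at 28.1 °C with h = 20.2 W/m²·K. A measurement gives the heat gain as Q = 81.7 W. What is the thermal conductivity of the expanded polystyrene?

k = 0.0320 W/m·K

ΣR = ΔT/Q = |-20.5 − 28.1|/81.7 = 0.5949 K/W
Known resistances:
  R_aluminium = L/(kA) = 9.54×10^-4/(238·9.43) = 4.251×10^-7 K/W
  R_polyurethane foam = L/(kA) = 0.0711/(0.0219·9.43) = 0.3443 K/W
  R_conv,out = 1/(hA) = 1/(20.2·9.43) = 0.005250 K/W
R_expanded polystyrene = ΣR − ΣR_known = 0.5949 − 0.3496 = 0.2453 K/W
L/(kA) = 0.2453 ⇒ k = 0.0740/(0.2453·9.43) = 0.0320 W/m·K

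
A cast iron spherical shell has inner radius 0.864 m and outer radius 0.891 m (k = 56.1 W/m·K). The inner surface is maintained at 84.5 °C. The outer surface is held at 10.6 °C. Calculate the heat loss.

Q = 4πk·ΔT/(1/r₁ − 1/r₂) = 4π × 56.1 × 73.9 / (1/0.864 − 1/0.891) = 1.49×10^6 W

Q = 1.49×10^6 W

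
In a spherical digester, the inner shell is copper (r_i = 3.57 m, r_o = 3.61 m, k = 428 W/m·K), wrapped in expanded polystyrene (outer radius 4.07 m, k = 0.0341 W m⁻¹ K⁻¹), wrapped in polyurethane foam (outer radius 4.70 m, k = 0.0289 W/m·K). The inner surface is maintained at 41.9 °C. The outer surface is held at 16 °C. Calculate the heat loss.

Q = 158 W

Resistance network (inner→outer):
  R_copper = (1/3.57 − 1/3.61)/(4πk) = 0.003104/(4π·428) = 5.771×10^-7 K/W
  R_expanded polystyrene = (1/3.61 − 1/4.07)/(4πk) = 0.03131/(4π·0.0341) = 0.07306 K/W
  R_polyurethane foam = (1/4.07 − 1/4.70)/(4πk) = 0.03293/(4π·0.0289) = 0.09069 K/W
ΣR = 5.771×10^-7 + 0.07306 + 0.09069 = 0.1638 K/W
Q = ΔT/ΣR = (41.9 °C − 16 °C)/0.1638 = 158 W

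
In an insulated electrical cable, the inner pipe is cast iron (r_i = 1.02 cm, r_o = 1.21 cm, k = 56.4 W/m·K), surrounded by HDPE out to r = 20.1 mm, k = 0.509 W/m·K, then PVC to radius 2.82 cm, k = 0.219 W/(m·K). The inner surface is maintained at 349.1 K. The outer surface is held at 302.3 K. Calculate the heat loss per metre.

Q' = 115 W/m

Treat each layer as a resistance in series:
  R'_cast iron = ln(0.0121/0.0102)/(2πk) = 0.1708/(2π·56.4) = 4.820×10^-4 m·K/W
  R'_HDPE = ln(0.0201/0.0121)/(2πk) = 0.5075/(2π·0.509) = 0.1587 m·K/W
  R'_PVC = ln(0.0282/0.0201)/(2πk) = 0.3386/(2π·0.219) = 0.2461 m·K/W
ΣR = 4.820×10^-4 + 0.1587 + 0.2461 = 0.4053 m·K/W
Q' = ΔT/ΣR = (349.1 K − 302.3 K)/0.4053 = 115 W/m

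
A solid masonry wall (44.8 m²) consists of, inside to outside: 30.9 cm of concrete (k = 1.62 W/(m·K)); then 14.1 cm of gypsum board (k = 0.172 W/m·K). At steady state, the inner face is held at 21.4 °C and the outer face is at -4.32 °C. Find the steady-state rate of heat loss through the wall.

Q = 1140 W

Resistance network (inner→outer):
  R_concrete = L/(kA) = 0.309/(1.62·44.8) = 0.004258 K/W
  R_gypsum board = L/(kA) = 0.141/(0.172·44.8) = 0.01830 K/W
ΣR = 0.004258 + 0.01830 = 0.02256 K/W
Q = ΔT/ΣR = (21.4 °C − -4.32 °C)/0.02256 = 1140 W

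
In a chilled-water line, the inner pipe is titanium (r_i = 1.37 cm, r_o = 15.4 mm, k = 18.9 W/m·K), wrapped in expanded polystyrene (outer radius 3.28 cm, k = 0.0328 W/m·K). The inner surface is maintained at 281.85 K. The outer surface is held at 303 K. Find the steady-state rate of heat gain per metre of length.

Q' = 5.76 W/m

Resistance network (inner→outer):
  R'_titanium = ln(0.0154/0.0137)/(2πk) = 0.1170/(2π·18.9) = 9.850×10^-4 m·K/W
  R'_expanded polystyrene = ln(0.0328/0.0154)/(2πk) = 0.7561/(2π·0.0328) = 3.669 m·K/W
ΣR = 9.850×10^-4 + 3.669 = 3.670 m·K/W
Q' = ΔT/ΣR = (281.85 K − 303 K)/3.670 = -5.76 W/m
(Negative Q' ⇒ heat flows inward; heat gain = 5.76 W/m.)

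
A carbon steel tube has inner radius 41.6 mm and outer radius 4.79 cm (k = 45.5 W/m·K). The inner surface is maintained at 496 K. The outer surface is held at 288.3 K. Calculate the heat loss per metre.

Q' = 421 kW/m

Q' = 2πk·ΔT/ln(r₂/r₁) = 2π × 45.5 × 207.7 / ln(0.0479/0.0416) = 4.21×10^5 W/m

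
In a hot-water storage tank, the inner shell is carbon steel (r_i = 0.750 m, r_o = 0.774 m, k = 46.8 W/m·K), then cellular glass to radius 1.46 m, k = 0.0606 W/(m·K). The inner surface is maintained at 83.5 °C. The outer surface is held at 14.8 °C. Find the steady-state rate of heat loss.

Series thermal resistances, inner to outer:
  R_carbon steel = (1/0.750 − 1/0.774)/(4πk) = 0.04134/(4π·46.8) = 7.030×10^-5 K/W
  R_cellular glass = (1/0.774 − 1/1.46)/(4πk) = 0.6071/(4π·0.0606) = 0.7972 K/W
ΣR = 7.030×10^-5 + 0.7972 = 0.7973 K/W
Q = ΔT/ΣR = (83.5 °C − 14.8 °C)/0.7973 = 86.2 W

Q = 86.2 W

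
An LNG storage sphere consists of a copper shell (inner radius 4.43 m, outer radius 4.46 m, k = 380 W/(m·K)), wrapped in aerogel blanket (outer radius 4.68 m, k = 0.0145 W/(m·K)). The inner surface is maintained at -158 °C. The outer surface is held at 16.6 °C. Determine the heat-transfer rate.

Series thermal resistances, inner to outer:
  R_copper = (1/4.43 − 1/4.46)/(4πk) = 0.001518/(4π·380) = 3.180×10^-7 K/W
  R_aerogel blanket = (1/4.46 − 1/4.68)/(4πk) = 0.01054/(4π·0.0145) = 0.05784 K/W
ΣR = 3.180×10^-7 + 0.05784 = 0.05784 K/W
Q = ΔT/ΣR = (-158 °C − 16.6 °C)/0.05784 = -3020 W
(Negative Q ⇒ heat flows inward; heat gain = 3020 W.)

Q = 3.02 kW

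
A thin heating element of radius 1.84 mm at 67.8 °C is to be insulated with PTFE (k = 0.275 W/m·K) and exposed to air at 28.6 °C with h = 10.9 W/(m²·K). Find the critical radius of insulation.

For a cylinder, r_cr = k_ins/h = 0.275/10.9 = 0.0252 m = 2.52 cm

r_cr = 2.52 cm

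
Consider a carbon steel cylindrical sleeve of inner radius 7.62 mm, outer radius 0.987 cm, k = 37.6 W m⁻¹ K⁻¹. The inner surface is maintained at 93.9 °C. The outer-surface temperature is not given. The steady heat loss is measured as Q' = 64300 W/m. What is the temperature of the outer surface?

Series resistances:
  R'_carbon steel = ln(0.00987/0.00762)/(2πk) = 0.2587/(2π·37.6) = 0.001095 m·K/W
ΣR = 0.001095 m·K/W
ΔT = Q'·ΣR = 64300 × 0.001095 = 70.41 K
Heat flows outward, so T_out = T_in − ΔT = 93.9 − 70.41 = 23.5 °C

T_out = 23.5 °C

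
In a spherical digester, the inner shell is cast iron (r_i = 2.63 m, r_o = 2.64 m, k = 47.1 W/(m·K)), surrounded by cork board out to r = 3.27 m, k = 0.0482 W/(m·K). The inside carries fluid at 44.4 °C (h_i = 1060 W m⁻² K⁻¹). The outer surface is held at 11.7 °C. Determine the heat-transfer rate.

Q = 271 W

Series thermal resistances, inner to outer:
  R_conv,in = 1/(4πr²h) = 1/(4π·2.63²·1060) = 1.085×10^-5 K/W
  R_cast iron = (1/2.63 − 1/2.64)/(4πk) = 0.001440/(4π·47.1) = 2.433×10^-6 K/W
  R_cork board = (1/2.64 − 1/3.27)/(4πk) = 0.07298/(4π·0.0482) = 0.1205 K/W
ΣR = 1.085×10^-5 + 2.433×10^-6 + 0.1205 = 0.1205 K/W
Q = ΔT/ΣR = (44.4 °C − 11.7 °C)/0.1205 = 271 W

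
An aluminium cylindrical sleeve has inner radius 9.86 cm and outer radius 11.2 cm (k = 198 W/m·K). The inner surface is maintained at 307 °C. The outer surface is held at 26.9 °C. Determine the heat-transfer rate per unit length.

Q' = 2πk·ΔT/ln(r₂/r₁) = 2π × 198 × 280.1 / ln(0.112/0.0986) = 2.73×10^6 W/m

Q' = 2.73×10^6 W/m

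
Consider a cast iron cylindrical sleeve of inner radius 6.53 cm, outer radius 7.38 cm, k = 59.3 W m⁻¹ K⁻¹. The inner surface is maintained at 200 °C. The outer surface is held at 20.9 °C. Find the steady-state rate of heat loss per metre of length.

Q' = 545 kW/m

Q' = 2πk·ΔT/ln(r₂/r₁) = 2π × 59.3 × 179.1 / ln(0.0738/0.0653) = 5.45×10^5 W/m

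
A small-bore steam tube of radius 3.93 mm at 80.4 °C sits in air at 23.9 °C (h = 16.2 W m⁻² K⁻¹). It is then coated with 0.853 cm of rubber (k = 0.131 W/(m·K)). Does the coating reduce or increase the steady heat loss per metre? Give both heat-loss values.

increases: 22.6 → 25.8 W/m

Critical radius for a cylinder: r_cr = k/h = 0.00809 m = 0.809 cm.
Outer radius after coating: r₂ = 0.00393 + 0.00853 = 0.01246 m.
r₁ < r_cr < r₂: heat loss rises to a maximum at r_cr then falls. Whether the coating helps depends on whether Q(r₂) has dropped back below Q(r₁).
Bare: R = 1/(2πr₁h) = 2.500 m·K/W; Q = 56.5/2.500 = 22.6 W/m.
Coated: R = R_cond + R_conv = 2.190 m·K/W; Q = 56.5/2.190 = 25.8 W/m.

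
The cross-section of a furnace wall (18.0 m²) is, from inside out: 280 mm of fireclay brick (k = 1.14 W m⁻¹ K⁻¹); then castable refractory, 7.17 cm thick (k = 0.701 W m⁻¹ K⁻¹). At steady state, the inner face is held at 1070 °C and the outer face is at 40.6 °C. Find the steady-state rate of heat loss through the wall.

Resistance network (inner→outer):
  R_fireclay brick = L/(kA) = 0.280/(1.14·18.0) = 0.01365 K/W
  R_castable refractory = L/(kA) = 0.0717/(0.701·18.0) = 0.005682 K/W
ΣR = 0.01365 + 0.005682 = 0.01933 K/W
Q = ΔT/ΣR = (1070 °C − 40.6 °C)/0.01933 = 53300 W

Q = 53.3 kW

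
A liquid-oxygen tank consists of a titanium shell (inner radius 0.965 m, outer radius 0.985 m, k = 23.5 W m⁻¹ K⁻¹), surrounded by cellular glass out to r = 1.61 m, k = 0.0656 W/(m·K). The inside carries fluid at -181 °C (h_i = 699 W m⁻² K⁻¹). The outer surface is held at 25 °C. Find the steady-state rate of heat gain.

Q = 431 W

Treat each layer as a resistance in series:
  R_conv,in = 1/(4πr²h) = 1/(4π·0.965²·699) = 1.223×10^-4 K/W
  R_titanium = (1/0.965 − 1/0.985)/(4πk) = 0.02104/(4π·23.5) = 7.125×10^-5 K/W
  R_cellular glass = (1/0.985 − 1/1.61)/(4πk) = 0.3941/(4π·0.0656) = 0.4781 K/W
ΣR = 1.223×10^-4 + 7.125×10^-5 + 0.4781 = 0.4783 K/W
Q = ΔT/ΣR = (-181 °C − 25 °C)/0.4783 = -431 W
(Negative Q ⇒ heat flows inward; heat gain = 431 W.)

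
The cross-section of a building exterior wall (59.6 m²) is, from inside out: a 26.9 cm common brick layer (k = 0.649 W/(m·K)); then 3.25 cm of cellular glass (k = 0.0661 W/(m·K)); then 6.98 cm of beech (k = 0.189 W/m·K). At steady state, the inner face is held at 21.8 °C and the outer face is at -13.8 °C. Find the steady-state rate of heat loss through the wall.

Resistance network (inner→outer):
  R_common brick = L/(kA) = 0.269/(0.649·59.6) = 0.006954 K/W
  R_cellular glass = L/(kA) = 0.0325/(0.0661·59.6) = 0.008250 K/W
  R_beech = L/(kA) = 0.0698/(0.189·59.6) = 0.006197 K/W
ΣR = 0.006954 + 0.008250 + 0.006197 = 0.02140 K/W
Q = ΔT/ΣR = (21.8 °C − -13.8 °C)/0.02140 = 1660 W

Q = 1660 W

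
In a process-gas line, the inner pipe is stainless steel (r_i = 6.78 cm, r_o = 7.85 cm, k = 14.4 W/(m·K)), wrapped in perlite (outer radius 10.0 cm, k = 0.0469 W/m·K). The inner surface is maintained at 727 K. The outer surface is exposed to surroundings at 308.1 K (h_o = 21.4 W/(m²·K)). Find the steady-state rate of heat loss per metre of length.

Q' = 467 W/m

Series thermal resistances, inner to outer:
  R'_stainless steel = ln(0.0785/0.0678)/(2πk) = 0.1465/(2π·14.4) = 0.001620 m·K/W
  R'_perlite = ln(0.100/0.0785)/(2πk) = 0.2421/(2π·0.0469) = 0.8215 m·K/W
  R'_conv,out = 1/(2πr h) = 1/(2π·0.100·21.4) = 0.07437 m·K/W
ΣR = 0.001620 + 0.8215 + 0.07437 = 0.8975 m·K/W
Q' = ΔT/ΣR = (727 K − 308.1 K)/0.8975 = 467 W/m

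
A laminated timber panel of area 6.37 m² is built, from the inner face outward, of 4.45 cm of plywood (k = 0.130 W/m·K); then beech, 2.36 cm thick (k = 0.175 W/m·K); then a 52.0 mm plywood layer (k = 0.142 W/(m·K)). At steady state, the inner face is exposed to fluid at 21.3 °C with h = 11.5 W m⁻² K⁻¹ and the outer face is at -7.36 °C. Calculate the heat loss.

Q = 196 W

Treat each layer as a resistance in series:
  R_conv,in = 1/(hA) = 1/(11.5·6.37) = 0.01365 K/W
  R_plywood = L/(kA) = 0.0445/(0.130·6.37) = 0.05374 K/W
  R_beech = L/(kA) = 0.0236/(0.175·6.37) = 0.02117 K/W
  R_plywood = L/(kA) = 0.0520/(0.142·6.37) = 0.05749 K/W
ΣR = 0.01365 + 0.05374 + 0.02117 + 0.05749 = 0.1461 K/W
Q = ΔT/ΣR = (21.3 °C − -7.36 °C)/0.1461 = 196 W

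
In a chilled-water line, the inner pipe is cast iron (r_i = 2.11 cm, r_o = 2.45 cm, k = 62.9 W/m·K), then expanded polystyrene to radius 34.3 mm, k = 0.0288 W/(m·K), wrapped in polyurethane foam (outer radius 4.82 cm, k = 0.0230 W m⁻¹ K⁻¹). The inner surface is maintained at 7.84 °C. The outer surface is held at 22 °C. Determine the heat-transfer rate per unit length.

Q' = 3.36 W/m

Treat each layer as a resistance in series:
  R'_cast iron = ln(0.0245/0.0211)/(2πk) = 0.1494/(2π·62.9) = 3.780×10^-4 m·K/W
  R'_expanded polystyrene = ln(0.0343/0.0245)/(2πk) = 0.3365/(2π·0.0288) = 1.859 m·K/W
  R'_polyurethane foam = ln(0.0482/0.0343)/(2πk) = 0.3402/(2π·0.0230) = 2.354 m·K/W
ΣR = 3.780×10^-4 + 1.859 + 2.354 = 4.213 m·K/W
Q' = ΔT/ΣR = (7.84 °C − 22 °C)/4.213 = -3.36 W/m
(Negative Q' ⇒ heat flows inward; heat gain = 3.36 W/m.)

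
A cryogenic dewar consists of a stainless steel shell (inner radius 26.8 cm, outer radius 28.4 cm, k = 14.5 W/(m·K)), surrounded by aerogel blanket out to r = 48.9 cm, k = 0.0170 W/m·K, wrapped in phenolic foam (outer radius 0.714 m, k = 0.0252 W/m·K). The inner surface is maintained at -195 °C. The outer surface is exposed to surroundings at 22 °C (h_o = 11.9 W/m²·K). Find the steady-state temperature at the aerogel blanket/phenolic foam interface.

T = -27.6 °C

Resistance network (inner→outer):
  R_stainless steel = (1/0.268 − 1/0.284)/(4πk) = 0.2102/(4π·14.5) = 0.001154 K/W
  R_aerogel blanket = (1/0.284 − 1/0.489)/(4πk) = 1.476/(4π·0.0170) = 6.910 K/W
  R_phenolic foam = (1/0.489 − 1/0.714)/(4πk) = 0.6444/(4π·0.0252) = 2.035 K/W
  R_conv,out = 1/(4πr²h) = 1/(4π·0.714²·11.9) = 0.01312 K/W
ΣR = 0.001154 + 6.910 + 2.035 + 0.01312 = 8.959 K/W
Q = ΔT/ΣR = (-195 °C − 22 °C)/8.959 = -24.22 W
From the inner boundary to the aerogel blanket/phenolic foam interface, ΣR_partial = 6.911 K/W.
T_interface = T_in − Q·ΣR_partial = -195 °C − (-24.22)(6.911) = -27.6 °C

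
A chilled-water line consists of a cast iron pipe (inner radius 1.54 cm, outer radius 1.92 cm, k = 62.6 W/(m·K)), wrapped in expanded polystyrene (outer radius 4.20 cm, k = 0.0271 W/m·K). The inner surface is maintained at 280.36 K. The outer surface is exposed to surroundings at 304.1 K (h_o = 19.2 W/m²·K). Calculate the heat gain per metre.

Resistance network (inner→outer):
  R'_cast iron = ln(0.0192/0.0154)/(2πk) = 0.2205/(2π·62.6) = 5.607×10^-4 m·K/W
  R'_expanded polystyrene = ln(0.0420/0.0192)/(2πk) = 0.7828/(2π·0.0271) = 4.597 m·K/W
  R'_conv,out = 1/(2πr h) = 1/(2π·0.0420·19.2) = 0.1974 m·K/W
ΣR = 5.607×10^-4 + 4.597 + 0.1974 = 4.795 m·K/W
Q' = ΔT/ΣR = (280.36 K − 304.1 K)/4.795 = -4.95 W/m
(Negative Q' ⇒ heat flows inward; heat gain = 4.95 W/m.)

Q' = 4.95 W/m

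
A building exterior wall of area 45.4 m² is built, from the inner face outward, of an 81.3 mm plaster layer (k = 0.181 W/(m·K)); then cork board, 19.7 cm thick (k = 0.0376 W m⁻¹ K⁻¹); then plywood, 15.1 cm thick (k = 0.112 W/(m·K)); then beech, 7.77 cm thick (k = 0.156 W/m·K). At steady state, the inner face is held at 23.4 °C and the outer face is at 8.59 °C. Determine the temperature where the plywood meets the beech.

Resistance network (inner→outer):
  R_plaster = L/(kA) = 0.0813/(0.181·45.4) = 0.009894 K/W
  R_cork board = L/(kA) = 0.197/(0.0376·45.4) = 0.1154 K/W
  R_plywood = L/(kA) = 0.151/(0.112·45.4) = 0.02970 K/W
  R_beech = L/(kA) = 0.0777/(0.156·45.4) = 0.01097 K/W
ΣR = 0.009894 + 0.1154 + 0.02970 + 0.01097 = 0.1660 K/W
Q = ΔT/ΣR = (23.4 °C − 8.59 °C)/0.1660 = 89.22 W
From the inner boundary to the plywood/beech interface, ΣR_partial = 0.1550 K/W.
T_interface = T_in − Q·ΣR_partial = 23.4 °C − (89.22)(0.1550) = 9.57 °C

T = 9.57 °C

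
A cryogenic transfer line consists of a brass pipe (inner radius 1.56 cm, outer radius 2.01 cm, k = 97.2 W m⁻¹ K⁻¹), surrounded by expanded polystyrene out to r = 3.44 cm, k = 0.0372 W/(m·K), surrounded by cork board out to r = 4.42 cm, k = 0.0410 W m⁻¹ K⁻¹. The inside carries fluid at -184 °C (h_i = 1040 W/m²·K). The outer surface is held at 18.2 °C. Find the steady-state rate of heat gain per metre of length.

Q' = 61.6 W/m

Resistance network (inner→outer):
  R'_conv,in = 1/(2πr h) = 1/(2π·0.0156·1040) = 0.009810 m·K/W
  R'_brass = ln(0.0201/0.0156)/(2πk) = 0.2534/(2π·97.2) = 4.150×10^-4 m·K/W
  R'_expanded polystyrene = ln(0.0344/0.0201)/(2πk) = 0.5373/(2π·0.0372) = 2.299 m·K/W
  R'_cork board = ln(0.0442/0.0344)/(2πk) = 0.2507/(2π·0.0410) = 0.9731 m·K/W
ΣR = 0.009810 + 4.150×10^-4 + 2.299 + 0.9731 = 3.282 m·K/W
Q' = ΔT/ΣR = (-184 °C − 18.2 °C)/3.282 = -61.6 W/m
(Negative Q' ⇒ heat flows inward; heat gain = 61.6 W/m.)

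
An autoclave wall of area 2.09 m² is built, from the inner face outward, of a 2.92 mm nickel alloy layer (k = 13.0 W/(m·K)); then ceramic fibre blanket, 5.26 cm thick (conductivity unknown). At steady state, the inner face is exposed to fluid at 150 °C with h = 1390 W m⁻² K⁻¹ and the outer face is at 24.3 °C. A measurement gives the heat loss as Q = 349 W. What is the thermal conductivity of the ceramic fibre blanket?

ΣR = ΔT/Q = |150 − 24.3|/349 = 0.3602 K/W
Known resistances:
  R_conv,in = 1/(hA) = 1/(1390·2.09) = 3.442×10^-4 K/W
  R_nickel alloy = L/(kA) = 0.00292/(13.0·2.09) = 1.075×10^-4 K/W
R_ceramic fibre blanket = ΣR − ΣR_known = 0.3602 − 4.517×10^-4 = 0.3597 K/W
L/(kA) = 0.3597 ⇒ k = 0.0526/(0.3597·2.09) = 0.0700 W/m·K

k = 0.0700 W/m·K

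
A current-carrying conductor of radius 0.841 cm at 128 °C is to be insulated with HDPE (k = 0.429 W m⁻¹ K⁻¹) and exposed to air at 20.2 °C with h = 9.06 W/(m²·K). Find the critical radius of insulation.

r_cr = 4.74 cm

For a cylinder, r_cr = k_ins/h = 0.429/9.06 = 0.0474 m = 4.74 cm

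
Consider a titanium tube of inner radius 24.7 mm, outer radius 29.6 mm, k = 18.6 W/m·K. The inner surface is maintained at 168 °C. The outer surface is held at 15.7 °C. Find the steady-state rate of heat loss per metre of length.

Q' = 2πk·ΔT/ln(r₂/r₁) = 2π × 18.6 × 152.3 / ln(0.0296/0.0247) = 98400 W/m

Q' = 98.4 kW/m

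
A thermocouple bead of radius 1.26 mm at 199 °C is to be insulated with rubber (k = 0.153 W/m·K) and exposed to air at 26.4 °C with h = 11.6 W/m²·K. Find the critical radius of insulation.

r_cr = 2.64 cm

For a sphere, r_cr = 2k_ins/h = 2·0.153/11.6 = 0.0264 m = 2.64 cm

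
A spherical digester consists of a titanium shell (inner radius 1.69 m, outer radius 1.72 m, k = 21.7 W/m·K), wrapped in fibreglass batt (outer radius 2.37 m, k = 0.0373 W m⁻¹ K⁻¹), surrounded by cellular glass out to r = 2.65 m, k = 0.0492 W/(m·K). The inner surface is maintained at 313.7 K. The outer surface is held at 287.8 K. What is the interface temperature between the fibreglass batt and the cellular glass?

T = 292.3 K

Series thermal resistances, inner to outer:
  R_titanium = (1/1.69 − 1/1.72)/(4πk) = 0.01032/(4π·21.7) = 3.785×10^-5 K/W
  R_fibreglass batt = (1/1.72 − 1/2.37)/(4πk) = 0.1595/(4π·0.0373) = 0.3402 K/W
  R_cellular glass = (1/2.37 − 1/2.65)/(4πk) = 0.04458/(4π·0.0492) = 0.07211 K/W
ΣR = 3.785×10^-5 + 0.3402 + 0.07211 = 0.4123 K/W
Q = ΔT/ΣR = (313.7 K − 287.8 K)/0.4123 = 62.82 W
From the inner boundary to the fibreglass batt/cellular glass interface, ΣR_partial = 0.3402 K/W.
T_interface = T_in − Q·ΣR_partial = 313.7 K − (62.82)(0.3402) = 292.3 K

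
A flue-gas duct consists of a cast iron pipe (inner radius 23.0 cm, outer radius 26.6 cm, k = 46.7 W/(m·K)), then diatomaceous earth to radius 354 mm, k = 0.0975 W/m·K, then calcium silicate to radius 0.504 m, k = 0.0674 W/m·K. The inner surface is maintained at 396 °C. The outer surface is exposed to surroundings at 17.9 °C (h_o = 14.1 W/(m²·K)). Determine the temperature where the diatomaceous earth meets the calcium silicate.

T = 263 °C

Resistance network (inner→outer):
  R'_cast iron = ln(0.266/0.230)/(2πk) = 0.1454/(2π·46.7) = 4.956×10^-4 m·K/W
  R'_diatomaceous earth = ln(0.354/0.266)/(2πk) = 0.2858/(2π·0.0975) = 0.4665 m·K/W
  R'_calcium silicate = ln(0.504/0.354)/(2πk) = 0.3533/(2π·0.0674) = 0.8342 m·K/W
  R'_conv,out = 1/(2πr h) = 1/(2π·0.504·14.1) = 0.02240 m·K/W
ΣR = 4.956×10^-4 + 0.4665 + 0.8342 + 0.02240 = 1.324 m·K/W
Q' = ΔT/ΣR = (396 °C − 17.9 °C)/1.324 = 285.6 W/m
From the inner boundary to the diatomaceous earth/calcium silicate interface, ΣR_partial = 0.4670 m·K/W.
T_interface = T_in − Q'·ΣR_partial = 396 °C − (285.6)(0.4670) = 263 °C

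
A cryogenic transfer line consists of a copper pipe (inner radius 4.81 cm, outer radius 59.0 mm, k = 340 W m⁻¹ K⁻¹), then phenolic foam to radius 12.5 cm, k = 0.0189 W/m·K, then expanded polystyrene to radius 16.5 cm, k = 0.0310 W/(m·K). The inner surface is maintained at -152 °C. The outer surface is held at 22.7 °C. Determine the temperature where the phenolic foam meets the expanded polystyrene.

Series thermal resistances, inner to outer:
  R'_copper = ln(0.0590/0.0481)/(2πk) = 0.2043/(2π·340) = 9.561×10^-5 m·K/W
  R'_phenolic foam = ln(0.125/0.0590)/(2πk) = 0.7508/(2π·0.0189) = 6.322 m·K/W
  R'_expanded polystyrene = ln(0.165/0.125)/(2πk) = 0.2776/(2π·0.0310) = 1.425 m·K/W
ΣR = 9.561×10^-5 + 6.322 + 1.425 = 7.747 m·K/W
Q' = ΔT/ΣR = (-152 °C − 22.7 °C)/7.747 = -22.55 W/m
From the inner boundary to the phenolic foam/expanded polystyrene interface, ΣR_partial = 6.322 m·K/W.
T_interface = T_in − Q'·ΣR_partial = -152 °C − (-22.55)(6.322) = -9.4 °C

T = -9.4 °C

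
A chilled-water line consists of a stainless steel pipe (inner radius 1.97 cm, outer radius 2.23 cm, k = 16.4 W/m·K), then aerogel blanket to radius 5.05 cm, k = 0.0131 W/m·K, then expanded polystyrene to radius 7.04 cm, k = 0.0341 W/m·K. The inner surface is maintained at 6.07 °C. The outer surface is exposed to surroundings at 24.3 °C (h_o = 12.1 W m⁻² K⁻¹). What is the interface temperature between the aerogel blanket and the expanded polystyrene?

T = 21.6 °C

Resistance network (inner→outer):
  R'_stainless steel = ln(0.0223/0.0197)/(2πk) = 0.1240/(2π·16.4) = 0.001203 m·K/W
  R'_aerogel blanket = ln(0.0505/0.0223)/(2πk) = 0.8174/(2π·0.0131) = 9.931 m·K/W
  R'_expanded polystyrene = ln(0.0704/0.0505)/(2πk) = 0.3322/(2π·0.0341) = 1.551 m·K/W
  R'_conv,out = 1/(2πr h) = 1/(2π·0.0704·12.1) = 0.1868 m·K/W
ΣR = 0.001203 + 9.931 + 1.551 + 0.1868 = 11.67 m·K/W
Q' = ΔT/ΣR = (6.07 °C − 24.3 °C)/11.67 = -1.562 W/m
From the inner boundary to the aerogel blanket/expanded polystyrene interface, ΣR_partial = 9.932 m·K/W.
T_interface = T_in − Q'·ΣR_partial = 6.07 °C − (-1.562)(9.932) = 21.6 °C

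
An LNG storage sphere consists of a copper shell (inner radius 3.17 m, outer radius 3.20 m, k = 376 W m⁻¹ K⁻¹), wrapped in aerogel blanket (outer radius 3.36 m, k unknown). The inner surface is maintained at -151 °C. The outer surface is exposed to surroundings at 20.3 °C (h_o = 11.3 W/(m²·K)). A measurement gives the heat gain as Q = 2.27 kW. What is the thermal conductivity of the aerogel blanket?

ΣR = ΔT/Q = |-151 − 20.3|/2270 = 0.07546 K/W
Known resistances:
  R_copper = (1/3.17 − 1/3.20)/(4πk) = 0.002957/(4π·376) = 6.259×10^-7 K/W
  R_conv,out = 1/(4πr²h) = 1/(4π·3.36²·11.3) = 6.238×10^-4 K/W
R_aerogel blanket = ΣR − ΣR_known = 0.07546 − 6.244×10^-4 = 0.07484 K/W
(1/r₁−1/r₂)/(4πk) = 0.07484 ⇒ k = 0.01488/(4π·0.07484) = 0.0158 W/m·K

k = 0.0158 W/m·K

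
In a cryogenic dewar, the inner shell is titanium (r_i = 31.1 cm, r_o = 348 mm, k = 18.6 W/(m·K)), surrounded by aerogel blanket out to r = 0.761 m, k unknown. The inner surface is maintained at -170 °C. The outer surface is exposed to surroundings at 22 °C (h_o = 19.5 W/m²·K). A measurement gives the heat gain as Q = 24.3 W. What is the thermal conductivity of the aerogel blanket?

k = 0.0157 W/m·K

ΣR = ΔT/Q = |-170 − 22|/24.3 = 7.901 K/W
Known resistances:
  R_titanium = (1/0.311 − 1/0.348)/(4πk) = 0.3419/(4π·18.6) = 0.001463 K/W
  R_conv,out = 1/(4πr²h) = 1/(4π·0.761²·19.5) = 0.007047 K/W
R_aerogel blanket = ΣR − ΣR_known = 7.901 − 0.008510 = 7.892 K/W
(1/r₁−1/r₂)/(4πk) = 7.892 ⇒ k = 1.560/(4π·7.892) = 0.0157 W/m·K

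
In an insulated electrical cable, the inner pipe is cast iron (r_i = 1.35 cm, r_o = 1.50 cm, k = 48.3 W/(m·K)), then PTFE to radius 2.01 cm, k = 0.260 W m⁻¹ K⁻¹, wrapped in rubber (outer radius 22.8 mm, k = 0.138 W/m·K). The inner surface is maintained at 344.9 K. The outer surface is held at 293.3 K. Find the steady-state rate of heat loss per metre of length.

Q' = 159 W/m

Series thermal resistances, inner to outer:
  R'_cast iron = ln(0.0150/0.0135)/(2πk) = 0.1054/(2π·48.3) = 3.472×10^-4 m·K/W
  R'_PTFE = ln(0.0201/0.0150)/(2πk) = 0.2927/(2π·0.260) = 0.1792 m·K/W
  R'_rubber = ln(0.0228/0.0201)/(2πk) = 0.1260/(2π·0.138) = 0.1454 m·K/W
ΣR = 3.472×10^-4 + 0.1792 + 0.1454 = 0.3249 m·K/W
Q' = ΔT/ΣR = (344.9 K − 293.3 K)/0.3249 = 159 W/m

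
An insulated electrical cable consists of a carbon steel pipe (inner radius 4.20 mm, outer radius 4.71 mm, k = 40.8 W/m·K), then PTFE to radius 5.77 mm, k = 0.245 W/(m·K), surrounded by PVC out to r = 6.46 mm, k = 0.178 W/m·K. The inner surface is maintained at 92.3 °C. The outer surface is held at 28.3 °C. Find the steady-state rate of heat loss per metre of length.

Q' = 274 W/m

Series thermal resistances, inner to outer:
  R'_carbon steel = ln(0.00471/0.00420)/(2πk) = 0.1146/(2π·40.8) = 4.471×10^-4 m·K/W
  R'_PTFE = ln(0.00577/0.00471)/(2πk) = 0.2030/(2π·0.245) = 0.1319 m·K/W
  R'_PVC = ln(0.00646/0.00577)/(2πk) = 0.1130/(2π·0.178) = 0.1010 m·K/W
ΣR = 4.471×10^-4 + 0.1319 + 0.1010 = 0.2333 m·K/W
Q' = ΔT/ΣR = (92.3 °C − 28.3 °C)/0.2333 = 274 W/m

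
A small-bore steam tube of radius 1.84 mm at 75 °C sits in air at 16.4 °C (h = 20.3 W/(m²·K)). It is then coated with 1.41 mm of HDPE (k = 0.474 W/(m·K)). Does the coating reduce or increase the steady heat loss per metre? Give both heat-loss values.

Critical radius for a cylinder: r_cr = k/h = 0.0233 m = 2.33 cm.
Outer radius after coating: r₂ = 0.00184 + 0.00141 = 0.00325 m.
Since r₁ < r_cr and r₂ ≤ r_cr, the coating moves toward the maximum at r_cr — heat loss rises.
Bare: R = 1/(2πr₁h) = 4.261 m·K/W; Q = 58.6/4.261 = 13.8 W/m.
Coated: R = R_cond + R_conv = 2.603 m·K/W; Q = 58.6/2.603 = 22.5 W/m.

increases: 13.8 → 22.5 W/m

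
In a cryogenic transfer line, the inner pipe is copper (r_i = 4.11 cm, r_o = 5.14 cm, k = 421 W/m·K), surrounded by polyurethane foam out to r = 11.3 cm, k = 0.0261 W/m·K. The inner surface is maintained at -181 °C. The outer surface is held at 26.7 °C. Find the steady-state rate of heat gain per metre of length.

Treat each layer as a resistance in series:
  R'_copper = ln(0.0514/0.0411)/(2πk) = 0.2236/(2π·421) = 8.454×10^-5 m·K/W
  R'_polyurethane foam = ln(0.113/0.0514)/(2πk) = 0.7877/(2π·0.0261) = 4.804 m·K/W
ΣR = 8.454×10^-5 + 4.804 = 4.804 m·K/W
Q' = ΔT/ΣR = (-181 °C − 26.7 °C)/4.804 = -43.2 W/m
(Negative Q' ⇒ heat flows inward; heat gain = 43.2 W/m.)

Q' = 43.2 W/m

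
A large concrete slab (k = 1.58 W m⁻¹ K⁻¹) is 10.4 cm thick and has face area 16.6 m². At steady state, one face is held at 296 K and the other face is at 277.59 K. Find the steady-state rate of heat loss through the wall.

Q = 4.64 kW

Q = kA·ΔT/L = 1.58 × 16.6 × |296 K − 277.59 K| / 0.104 = 4640 W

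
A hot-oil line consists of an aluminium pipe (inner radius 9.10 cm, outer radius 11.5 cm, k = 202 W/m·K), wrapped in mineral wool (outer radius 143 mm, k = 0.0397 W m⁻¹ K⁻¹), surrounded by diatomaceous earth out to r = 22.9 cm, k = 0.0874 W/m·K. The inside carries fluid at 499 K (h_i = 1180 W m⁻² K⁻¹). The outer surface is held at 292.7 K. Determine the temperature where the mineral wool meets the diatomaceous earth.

T = 395 K

Series thermal resistances, inner to outer:
  R'_conv,in = 1/(2πr h) = 1/(2π·0.0910·1180) = 0.001482 m·K/W
  R'_aluminium = ln(0.115/0.0910)/(2πk) = 0.2341/(2π·202) = 1.844×10^-4 m·K/W
  R'_mineral wool = ln(0.143/0.115)/(2πk) = 0.2179/(2π·0.0397) = 0.8736 m·K/W
  R'_diatomaceous earth = ln(0.229/0.143)/(2πk) = 0.4709/(2π·0.0874) = 0.8575 m·K/W
ΣR = 0.001482 + 1.844×10^-4 + 0.8736 + 0.8575 = 1.733 m·K/W
Q' = ΔT/ΣR = (499 K − 292.7 K)/1.733 = 119.0 W/m
From the inner boundary to the mineral wool/diatomaceous earth interface, ΣR_partial = 0.8753 m·K/W.
T_interface = T_in − Q'·ΣR_partial = 499 K − (119.0)(0.8753) = 395 K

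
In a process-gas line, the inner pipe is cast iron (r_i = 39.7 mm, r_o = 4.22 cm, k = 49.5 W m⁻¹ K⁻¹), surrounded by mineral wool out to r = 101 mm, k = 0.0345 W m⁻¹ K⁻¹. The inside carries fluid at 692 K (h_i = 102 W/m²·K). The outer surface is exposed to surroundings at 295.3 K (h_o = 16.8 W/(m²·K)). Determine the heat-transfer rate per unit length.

Treat each layer as a resistance in series:
  R'_conv,in = 1/(2πr h) = 1/(2π·0.0397·102) = 0.03930 m·K/W
  R'_cast iron = ln(0.0422/0.0397)/(2πk) = 0.06107/(2π·49.5) = 1.964×10^-4 m·K/W
  R'_mineral wool = ln(0.101/0.0422)/(2πk) = 0.8727/(2π·0.0345) = 4.026 m·K/W
  R'_conv,out = 1/(2πr h) = 1/(2π·0.101·16.8) = 0.09380 m·K/W
ΣR = 0.03930 + 1.964×10^-4 + 4.026 + 0.09380 = 4.159 m·K/W
Q' = ΔT/ΣR = (692 K − 295.3 K)/4.159 = 95.4 W/m

Q' = 95.4 W/m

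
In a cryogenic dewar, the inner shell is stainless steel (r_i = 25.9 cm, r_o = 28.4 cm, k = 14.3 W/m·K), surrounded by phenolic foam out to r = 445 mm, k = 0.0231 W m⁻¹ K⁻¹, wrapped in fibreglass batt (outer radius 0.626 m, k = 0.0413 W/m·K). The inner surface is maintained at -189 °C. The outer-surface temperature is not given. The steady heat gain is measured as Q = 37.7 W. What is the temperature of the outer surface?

Sum the resistances:
  R_stainless steel = (1/0.259 − 1/0.284)/(4πk) = 0.3399/(4π·14.3) = 0.001891 K/W
  R_phenolic foam = (1/0.284 − 1/0.445)/(4πk) = 1.274/(4π·0.0231) = 4.389 K/W
  R_fibreglass batt = (1/0.445 − 1/0.626)/(4πk) = 0.6497/(4π·0.0413) = 1.252 K/W
ΣR = 5.642 K/W
ΔT = Q·ΣR = 37.7 × 5.642 = 212.7 K
Heat flows inward, so T_out = T_in + ΔT = -189 + 212.7 = 23.7 °C

T_out = 23.7 °C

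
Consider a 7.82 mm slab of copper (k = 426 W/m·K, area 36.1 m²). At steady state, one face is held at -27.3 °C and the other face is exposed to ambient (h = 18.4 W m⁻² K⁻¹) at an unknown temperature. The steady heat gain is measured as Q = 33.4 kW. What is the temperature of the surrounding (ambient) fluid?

T_out = 23.0 °C

Sum the resistances:
  R_copper = L/(kA) = 0.00782/(426·36.1) = 5.085×10^-7 K/W
  R_conv,out = 1/(hA) = 1/(18.4·36.1) = 0.001505 K/W
ΣR = 0.001506 K/W
ΔT = Q·ΣR = 33400 × 0.001506 = 50.30 K
Heat flows inward, so T_out = T_in + ΔT = -27.3 + 50.30 = 23.0 °C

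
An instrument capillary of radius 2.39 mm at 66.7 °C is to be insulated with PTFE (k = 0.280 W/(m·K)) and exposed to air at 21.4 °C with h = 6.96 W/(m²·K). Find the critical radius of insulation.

For a cylinder, r_cr = k_ins/h = 0.280/6.96 = 0.0402 m = 4.02 cm

r_cr = 4.02 cm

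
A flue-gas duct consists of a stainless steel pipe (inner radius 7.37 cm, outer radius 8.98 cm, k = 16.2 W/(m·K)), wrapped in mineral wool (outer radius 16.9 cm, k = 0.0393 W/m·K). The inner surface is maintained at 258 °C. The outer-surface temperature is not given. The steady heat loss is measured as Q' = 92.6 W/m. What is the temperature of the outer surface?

Sum the resistances:
  R'_stainless steel = ln(0.0898/0.0737)/(2πk) = 0.1976/(2π·16.2) = 0.001941 m·K/W
  R'_mineral wool = ln(0.169/0.0898)/(2πk) = 0.6323/(2π·0.0393) = 2.561 m·K/W
ΣR = 2.563 m·K/W
ΔT = Q'·ΣR = 92.6 × 2.563 = 237.3 K
Heat flows outward, so T_out = T_in − ΔT = 258 − 237.3 = 20.7 °C

T_out = 20.7 °C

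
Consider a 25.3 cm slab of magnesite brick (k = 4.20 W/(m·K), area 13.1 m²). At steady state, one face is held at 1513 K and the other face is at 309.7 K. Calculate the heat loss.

Q = kA·ΔT/L = 4.20 × 13.1 × |1513 K − 309.7 K| / 0.253 = 2.62×10^5 W

Q = 262 kW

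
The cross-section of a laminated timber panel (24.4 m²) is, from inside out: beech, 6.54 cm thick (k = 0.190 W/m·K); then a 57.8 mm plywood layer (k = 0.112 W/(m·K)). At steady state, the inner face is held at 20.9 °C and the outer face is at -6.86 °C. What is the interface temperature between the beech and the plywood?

Series thermal resistances, inner to outer:
  R_beech = L/(kA) = 0.0654/(0.190·24.4) = 0.01411 K/W
  R_plywood = L/(kA) = 0.0578/(0.112·24.4) = 0.02115 K/W
ΣR = 0.01411 + 0.02115 = 0.03526 K/W
Q = ΔT/ΣR = (20.9 °C − -6.86 °C)/0.03526 = 787.3 W
From the inner boundary to the beech/plywood interface, ΣR_partial = 0.01411 K/W.
T_interface = T_in − Q·ΣR_partial = 20.9 °C − (787.3)(0.01411) = 9.79 °C

T = 9.79 °C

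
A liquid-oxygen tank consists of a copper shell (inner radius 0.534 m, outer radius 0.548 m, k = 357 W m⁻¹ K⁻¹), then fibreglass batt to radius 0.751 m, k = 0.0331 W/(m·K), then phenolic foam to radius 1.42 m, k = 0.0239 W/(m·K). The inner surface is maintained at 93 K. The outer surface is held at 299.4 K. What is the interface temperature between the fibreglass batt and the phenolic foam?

T = 168 K

Resistance network (inner→outer):
  R_copper = (1/0.534 − 1/0.548)/(4πk) = 0.04784/(4π·357) = 1.066×10^-5 K/W
  R_fibreglass batt = (1/0.548 − 1/0.751)/(4πk) = 0.4933/(4π·0.0331) = 1.186 K/W
  R_phenolic foam = (1/0.751 − 1/1.42)/(4πk) = 0.6273/(4π·0.0239) = 2.089 K/W
ΣR = 1.066×10^-5 + 1.186 + 2.089 = 3.275 K/W
Q = ΔT/ΣR = (93 K − 299.4 K)/3.275 = -63.02 W
From the inner boundary to the fibreglass batt/phenolic foam interface, ΣR_partial = 1.186 K/W.
T_interface = T_in − Q·ΣR_partial = 93 K − (-63.02)(1.186) = 168 K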